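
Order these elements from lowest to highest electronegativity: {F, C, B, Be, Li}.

Li is in period 2, group 1; Be is in period 2, group 2; B is in period 2, group 13; C is in period 2, group 14; F is in period 2, group 17.
EN rises left→right (higher Z_eff, smaller atoms) and falls top→bottom (larger, more shielded atoms).
All lie in period 2, so electronegativity increases left to right.
So from lowest to highest: Li < Be < B < C < F.

Li, Be, B, C, F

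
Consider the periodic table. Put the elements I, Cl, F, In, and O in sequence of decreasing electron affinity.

O is in period 2, group 16; F is in period 2, group 17; Cl is in period 3, group 17; In is in period 5, group 13; I is in period 5, group 17.
Electron affinity generally becomes more exothermic across a period toward the halogens and less exothermic down a group.
Here both period and group differ, so the two effects have to be weighed against each other.
O > In: both effects reinforce here, so O is clearly the higher of the two.
I > O: period and group pull opposite ways; the across-period shift dominates (295 vs 141 kJ/mol).
F > I: they share group 17; the group trend gives F the larger value.
Cl > F: this pair runs against the simple trend — see the exception note.
Note the exception: Cl has a higher electron affinity than F, contrary to the simple trend — F's small 2p subshell makes the incoming electron feel strong e⁻–e⁻ repulsion, so Cl actually releases more energy on gaining an electron.
For reference (kJ/mol): O 141, F 328, Cl 349, In 29, I 295.
So from highest to lowest: Cl > F > I > O > In.

Cl > F > I > O > In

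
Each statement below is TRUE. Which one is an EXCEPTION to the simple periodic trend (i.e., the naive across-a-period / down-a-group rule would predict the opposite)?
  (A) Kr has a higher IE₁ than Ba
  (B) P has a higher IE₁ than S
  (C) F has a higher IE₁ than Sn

(B)

The general trend: IE₁ increases across a period and decreases down a group.
(A) Kr (period 4, group 18) vs Ba (period 6, group 2): the stated order agrees with the simple trend.
(B) P (period 3, group 15) vs S (period 3, group 16): the stated order contradicts the simple trend.
(C) F (period 2, group 17) vs Sn (period 5, group 14): the stated order agrees with the simple trend.
The exception is (B): S (3p⁴) ionizes more easily than half-filled P (3p³) because the paired 3p electron in S is pushed out by e⁻–e⁻ repulsion.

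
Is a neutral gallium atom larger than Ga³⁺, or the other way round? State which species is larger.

Ga

Forming Ga³⁺ removes 3 electrons from Ga. Fewer electrons for the same nuclear charge means less shielding and a higher Z_eff on the remaining electrons, and for main-group metals the entire outer shell is lost.
A cation is smaller than its parent atom: Ga³⁺ < Ga.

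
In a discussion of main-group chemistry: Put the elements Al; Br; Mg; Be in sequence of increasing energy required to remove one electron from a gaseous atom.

Al < Mg < Be < Br

Be is in period 2, group 2; Mg is in period 3, group 2; Al is in period 3, group 13; Br is in period 4, group 17.
First ionization energy rises across a period (greater Z_eff holds electrons more tightly) and falls down a group (valence electrons are farther from the nucleus).
Neither a single period nor a single group — weigh both effects.
Mg > Al: this pair runs against the simple trend — see the exception note.
Be > Mg: they share group 2; the group trend gives Be the larger value.
Br > Be: period and group pull opposite ways; the across-period shift dominates (1140 vs 900 kJ/mol).
Note the exception: Mg has a higher first ionization energy than Al, contrary to the simple trend — Al's single 3p electron is easier to remove than one from Mg's filled 3s².
Tabulated first ionization energy (kJ/mol): Be 900, Mg 738, Al 578, Br 1140.
So from lowest to highest: Al < Mg < Be < Br.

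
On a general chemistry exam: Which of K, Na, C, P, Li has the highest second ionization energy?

Li

The second ionization energy removes an electron from the +1 ion. For each element: K⁺ is the bare [Ar] core; Na⁺ is the bare [Ne] core; C⁺ still has 3 valence electrons; P⁺ still has 4 valence electrons; Li⁺ is the bare [He] core.
Core electrons are held far more tightly than valence electrons, so K, Na and Li top the IE_2 order.
Valence configurations: C⁺ [He]2s²2p¹, P⁺ [Ne]3s²3p².
The numbers (kJ/mol): K 3052, Na 4562, C 2353, P 1907, Li 7298.
Putting it together, IE_2: P < C < K < Na < Li.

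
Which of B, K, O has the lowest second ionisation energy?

B

After 1 electron has been removed, what remains? B⁺ still has 2 valence electrons; K⁺ is the bare [Ar] core; O⁺ still has 5 valence electrons.
Usually core removal costs more than valence removal, but here the competition is close: a tightly held n=2 valence electron can cost more to remove than an n=3 core electron, so the actual values have to decide it.
Valence configurations: B⁺ [He]2s², O⁺ [He]2s²2p³.
Approximate IE_2 values (kJ/mol): B 2427, K 3052, O 3388.
Putting it together, IE_2: B < K < O.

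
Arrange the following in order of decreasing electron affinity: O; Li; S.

Electron affinity generally becomes more exothermic across a period toward the halogens and less exothermic down a group.
Here both period and group differ, so the two effects have to be weighed against each other.
O > Li: O lies to the right of Li in period 2, so the across-period effect alone puts O higher.
S > O: this pair runs against the simple trend — see the exception note.
Note the exception: S has a higher electron affinity than O, contrary to the simple trend — the compact 2p subshell of O repels the added electron more than S's larger 3p does.
For reference (kJ/mol): Li 60, O 141, S 200.
So from highest to lowest: S > O > Li.

S > O > Li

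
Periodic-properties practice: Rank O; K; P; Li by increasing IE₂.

P < K < O < Li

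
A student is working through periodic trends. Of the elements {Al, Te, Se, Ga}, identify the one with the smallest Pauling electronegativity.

Al

Al is in period 3, group 13; Ga is in period 4, group 13; Se is in period 4, group 16; Te is in period 5, group 16.
Smaller atoms with higher effective nuclear charge are more electronegative.
Neither a single period nor a single group — weigh both effects.
Ga > Al: this pair runs against the simple trend — see the exception note.
Te > Ga: the two effects oppose for this pair; the across-period effect wins (2.10 vs 1.81).
Se > Te: they share group 16; the group trend gives Se the larger value.
Note the exception: Ga has a higher electronegativity than Al, contrary to the simple trend — poor shielding by filled d (and f) subshells raises the heavier element's effective nuclear charge more than the simple down-group trend predicts.
Tabulated electronegativity (Pauling): Al 1.61, Ga 1.81, Se 2.55, Te 2.10.
The smallest Pauling electronegativity among these belongs to Al.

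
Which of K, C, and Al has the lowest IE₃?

Al

After 2 electrons have been removed, what remains? K²⁺ is already 1 electron into the core; C²⁺ still has 2 valence electrons; Al²⁺ still has 1 valence electron.
Usually core removal costs more than valence removal, but here the competition is close: a tightly held n=2 valence electron can cost more to remove than an n=3 core electron, so the actual values have to decide it.
Valence configurations: C²⁺ [He]2s², Al²⁺ [Ne]3s¹.
Approximate IE_3 values (kJ/mol): K 4420, C 4620, Al 2745.
Putting it together, IE_3: Al < K < C.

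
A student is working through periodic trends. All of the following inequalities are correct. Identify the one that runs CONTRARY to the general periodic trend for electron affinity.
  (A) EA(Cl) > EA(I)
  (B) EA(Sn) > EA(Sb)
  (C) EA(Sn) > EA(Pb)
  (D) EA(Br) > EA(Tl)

(B)

The general trend: electron affinity increases across a period and decreases down a group.
(A) Cl (period 3, group 17) vs I (period 5, group 17): the stated order agrees with the simple trend.
(B) Sn (period 5, group 14) vs Sb (period 5, group 15): the stated order contradicts the simple trend.
(C) Sn (period 5, group 14) vs Pb (period 6, group 14): the stated order agrees with the simple trend.
(D) Br (period 4, group 17) vs Tl (period 6, group 13): the stated order agrees with the simple trend.
The exception is (B): adding an electron to Sb's half-filled 5p³ is unfavourable, so Sn has the more exothermic EA.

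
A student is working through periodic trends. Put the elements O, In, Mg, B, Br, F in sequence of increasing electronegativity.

B is in period 2, group 13; O is in period 2, group 16; F is in period 2, group 17; Mg is in period 3, group 2; Br is in period 4, group 17; In is in period 5, group 13.
Atoms toward the upper right of the periodic table pull bonding electrons most strongly.
These span different periods and groups, so the two trends combine.
In > Mg: the two effects oppose for this pair; the across-period effect wins (1.78 vs 1.31).
B > In: B sits above In in group 13, so the down-group effect alone puts B higher.
Br > B: period and group pull opposite ways; the across-period shift dominates (2.96 vs 2.04).
O > Br: period and group pull opposite ways; the down-group shift dominates (3.44 vs 2.96).
F > O: F lies to the right of O in period 2, so the across-period effect alone puts F higher.
Approximate values (Pauling): B 2.04, O 3.44, F 3.98, Mg 1.31, Br 2.96, In 1.78.
So from lowest to highest: Mg < In < B < Br < O < F.

Mg < In < B < Br < O < F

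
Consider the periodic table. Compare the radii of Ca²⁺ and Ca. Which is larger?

Ca

Forming Ca²⁺ removes 2 electrons from Ca. Fewer electrons for the same nuclear charge means less shielding and a higher Z_eff on the remaining electrons, and for main-group metals the entire outer shell is lost.
A cation is smaller than its parent atom: Ca²⁺ < Ca.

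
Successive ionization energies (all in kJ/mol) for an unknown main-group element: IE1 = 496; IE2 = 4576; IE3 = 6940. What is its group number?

Look for the largest jump between consecutive ionization energies: IE2/IE1 ≈ 9.2, far larger than any earlier ratio.
That jump marks the point where a core electron is being removed. So the atom has 1 valence electron.
A main-group element with 1 valence electron is in group 1.

Group 1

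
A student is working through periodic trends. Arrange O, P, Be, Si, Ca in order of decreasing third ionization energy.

Be > O > Ca > Si > P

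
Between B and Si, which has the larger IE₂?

B

Consider each +1 ion: B⁺ still has 2 valence electrons; Si⁺ still has 3 valence electrons.
All are still removing valence electrons, so compare the +1 ions as you would atoms: IE_2 generally rises across a period (higher Z_eff) and falls down a group (larger shell), subject to the usual subshell exceptions.
Valence configurations: B⁺ [He]2s², Si⁺ [Ne]3s²3p¹.
The numbers (kJ/mol): B 2427, Si 1577.
Putting it together, IE_2: Si < B.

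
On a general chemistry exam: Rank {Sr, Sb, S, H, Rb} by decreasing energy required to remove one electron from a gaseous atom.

H is in period 1, group 1; S is in period 3, group 16; Rb is in period 5, group 1; Sr is in period 5, group 2; Sb is in period 5, group 15.
Removing the outermost electron gets harder across a period and easier down a group.
Neither a single period nor a single group — weigh both effects.
Sr > Rb: both are in period 5; the period trend gives Sr the larger value.
Sb > Sr: Sb lies to the right of Sr in period 5, so the across-period effect alone puts Sb higher.
S > Sb: relative to Sb, both the across-period and down-group shifts push S's first ionization energy up.
H > S: period and group pull opposite ways; the down-group shift dominates (1312 vs 1000 kJ/mol).
Approximate values (kJ/mol): H 1312, S 1000, Rb 403, Sr 550, Sb 831.
So from highest to lowest: H > S > Sb > Sr > Rb.

H > S > Sb > Sr > Rb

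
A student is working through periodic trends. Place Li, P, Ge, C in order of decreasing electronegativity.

Electronegativity increases across a period and decreases down a group, tracking effective nuclear charge and atomic size.
Here both period and group differ, so the two effects have to be weighed against each other.
Ge > Li: period and group pull opposite ways; the across-period shift dominates (2.01 vs 0.98).
P > Ge: both effects reinforce here, so P is clearly the higher of the two.
C > P: period and group pull opposite ways; the down-group shift dominates (2.55 vs 2.19).
For reference (Pauling): Li 0.98, C 2.55, P 2.19, Ge 2.01.
So from highest to lowest: C > P > Ge > Li.

C > P > Ge > Li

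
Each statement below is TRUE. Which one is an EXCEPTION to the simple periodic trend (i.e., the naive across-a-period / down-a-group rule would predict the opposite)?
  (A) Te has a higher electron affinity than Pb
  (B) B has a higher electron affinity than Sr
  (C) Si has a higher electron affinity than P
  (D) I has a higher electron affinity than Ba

(C)

The general trend: electron affinity increases across a period and decreases down a group.
(A) Te (period 5, group 16) vs Pb (period 6, group 14): the stated order agrees with the simple trend.
(B) B (period 2, group 13) vs Sr (period 5, group 2): the stated order agrees with the simple trend.
(C) Si (period 3, group 14) vs P (period 3, group 15): the stated order contradicts the simple trend.
(D) I (period 5, group 17) vs Ba (period 6, group 2): the stated order agrees with the simple trend.
The exception is (C): adding an electron to P's half-filled 3p³ is unfavourable, so Si (3p²) has the more exothermic EA.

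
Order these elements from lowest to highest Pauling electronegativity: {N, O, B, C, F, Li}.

Atoms toward the upper right of the periodic table pull bonding electrons most strongly.
All lie in period 2, so electronegativity increases left to right.
So from lowest to highest: Li < B < C < N < O < F.

Li < B < C < N < O < F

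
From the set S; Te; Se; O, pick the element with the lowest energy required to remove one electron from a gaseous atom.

O is in period 2, group 16; S is in period 3, group 16; Se is in period 4, group 16; Te is in period 5, group 16.
Across a period the outer electron is held more tightly (higher IE₁); down a group it sits in a higher shell, more shielded, and comes off more easily.
All are in group 16, so first ionization energy increases up the group.
The lowest energy required to remove one electron from a gaseous atom among these belongs to Te.

Te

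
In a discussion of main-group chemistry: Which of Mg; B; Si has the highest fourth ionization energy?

B

The fourth ionization energy removes an electron from the +3 ion. For each element: Mg³⁺ is already 1 electron into the core; B³⁺ is the bare [He] core; Si³⁺ still has 1 valence electron.
Pulling an electron out of a noble-gas core costs far more than removing a remaining valence electron, so Mg and B sit at the high end of IE_4.
Approximate IE_4 values (kJ/mol): Mg 10543, B 25026, Si 4356.
Overall IE_4 order: Si < Mg < B.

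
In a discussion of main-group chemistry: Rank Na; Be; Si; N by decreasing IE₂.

Na > N > Be > Si

After 1 electron has been removed, what remains? Na⁺ is the bare [Ne] core; Be⁺ still has 1 valence electron; Si⁺ still has 3 valence electrons; N⁺ still has 4 valence electrons.
Pulling an electron out of a noble-gas core costs far more than removing a remaining valence electron, so Na sits at the high end of IE_2.
Valence configurations: Be⁺ [He]2s¹, Si⁺ [Ne]3s²3p¹, N⁺ [He]2s²2p².
Tabulated IE_2 (kJ/mol): Na 4562, Be 1757, Si 1577, N 2856.
Overall IE_2 order: Si < Be < N < Na.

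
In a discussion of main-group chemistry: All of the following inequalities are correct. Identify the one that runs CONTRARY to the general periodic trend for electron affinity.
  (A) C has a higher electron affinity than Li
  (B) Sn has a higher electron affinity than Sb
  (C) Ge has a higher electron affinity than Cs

(B)

The general trend: electron affinity increases across a period and decreases down a group.
(A) C (period 2, group 14) vs Li (period 2, group 1): the stated order agrees with the simple trend.
(B) Sn (period 5, group 14) vs Sb (period 5, group 15): the stated order contradicts the simple trend.
(C) Ge (period 4, group 14) vs Cs (period 6, group 1): the stated order agrees with the simple trend.
The exception is (B): adding an electron to Sb's half-filled 5p³ is unfavourable, so Sn has the more exothermic EA.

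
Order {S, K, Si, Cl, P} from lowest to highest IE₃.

P < Si < S < Cl < K

The third ionization energy removes an electron from the +2 ion. For each element: S²⁺ still has 4 valence electrons; K²⁺ is already 1 electron into the core; Si²⁺ still has 2 valence electrons; Cl²⁺ still has 5 valence electrons; P²⁺ still has 3 valence electrons.
Pulling an electron out of a noble-gas core costs far more than removing a remaining valence electron, so K sits at the high end of IE_3.
Valence configurations: S²⁺ [Ne]3s²3p², Si²⁺ [Ne]3s², Cl²⁺ [Ne]3s²3p³, P²⁺ [Ne]3s²3p¹.
P²⁺ loses a lone 3p electron whereas Si²⁺ must break into a filled 3s² pair, so IE_3(Si) > IE_3(P) even though P has the higher nuclear charge.
Approximate IE_3 values (kJ/mol): S 3357, K 4420, Si 3232, Cl 3822, P 2914.
Putting it together, IE_3: P < Si < S < Cl < K.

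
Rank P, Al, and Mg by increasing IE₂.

Mg, Al, P

After 1 electron has been removed, what remains? P⁺ still has 4 valence electrons; Al⁺ still has 2 valence electrons; Mg⁺ still has 1 valence electron.
All are still removing valence electrons, so compare the +1 ions as you would atoms: IE_2 generally rises across a period (higher Z_eff) and falls down a group (larger shell), subject to the usual subshell exceptions.
Valence configurations: P⁺ [Ne]3s²3p², Al⁺ [Ne]3s², Mg⁺ [Ne]3s¹.
The numbers (kJ/mol): P 1907, Al 1817, Mg 1451.
Overall IE_2 order: Mg < Al < P.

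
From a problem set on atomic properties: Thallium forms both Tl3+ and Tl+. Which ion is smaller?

Tl3+

Both ions have Z = 81 protons, but Tl3+ has lost more electrons, so its remaining electrons feel a larger effective nuclear charge per electron and are pulled in more tightly.
Higher positive charge → smaller ion, so Tl+ > Tl3+.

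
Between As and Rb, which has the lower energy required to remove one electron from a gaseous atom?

Rb

First ionization energy rises across a period (greater Z_eff holds electrons more tightly) and falls down a group (valence electrons are farther from the nucleus).
These span different periods and groups, so the two trends combine.
As > Rb: both effects reinforce here, so As is clearly the higher of the two.
Approximate values (kJ/mol): As 947, Rb 403.
So Rb has the lower energy required to remove one electron from a gaseous atom (Rb < As).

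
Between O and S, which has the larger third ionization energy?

O

After 2 electrons have been removed, what remains? O²⁺ still has 4 valence electrons; S²⁺ still has 4 valence electrons.
All are still removing valence electrons, so compare the +2 ions as you would atoms: IE_3 generally rises across a period (higher Z_eff) and falls down a group (larger shell), subject to the usual subshell exceptions.
Valence configurations: O²⁺ [He]2s²2p², S²⁺ [Ne]3s²3p².
Approximate IE_3 values (kJ/mol): O 5300, S 3357.
Putting it together, IE_3: S < O.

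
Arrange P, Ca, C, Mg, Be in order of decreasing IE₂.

Consider each +1 ion: P⁺ still has 4 valence electrons; Ca⁺ still has 1 valence electron; C⁺ still has 3 valence electrons; Mg⁺ still has 1 valence electron; Be⁺ still has 1 valence electron.
All are still removing valence electrons, so compare the +1 ions as you would atoms: IE_2 generally rises across a period (higher Z_eff) and falls down a group (larger shell), subject to the usual subshell exceptions.
Valence configurations: P⁺ [Ne]3s²3p², Ca⁺ [Ar]4s¹, C⁺ [He]2s²2p¹, Mg⁺ [Ne]3s¹, Be⁺ [He]2s¹.
Tabulated IE_2 (kJ/mol): P 1907, Ca 1145, C 2353, Mg 1451, Be 1757.
So the second ionization energies run Ca < Mg < Be < P < C.

C > P > Be > Mg > Ca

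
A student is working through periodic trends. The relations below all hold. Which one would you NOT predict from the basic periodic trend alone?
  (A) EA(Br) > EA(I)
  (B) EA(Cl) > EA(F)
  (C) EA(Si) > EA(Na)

(B)

The general trend: electron affinity increases across a period and decreases down a group.
(A) Br (period 4, group 17) vs I (period 5, group 17): the stated order agrees with the simple trend.
(B) Cl (period 3, group 17) vs F (period 2, group 17): the stated order contradicts the simple trend.
(C) Si (period 3, group 14) vs Na (period 3, group 1): the stated order agrees with the simple trend.
The exception is (B): F's small 2p subshell makes the incoming electron feel strong e⁻–e⁻ repulsion, so Cl actually releases more energy on gaining an electron.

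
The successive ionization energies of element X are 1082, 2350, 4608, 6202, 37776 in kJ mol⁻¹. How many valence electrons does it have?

4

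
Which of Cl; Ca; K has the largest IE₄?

IE_4 is the cost of taking one more electron from the +3 cation: Cl³⁺ still has 4 valence electrons; Ca³⁺ is already 1 electron into the core; K³⁺ is already 2 electrons into the core.
Breaking into a closed-shell core is much more expensive than removing a leftover valence electron — K and Ca have the largest IE_4 here.
Approximate IE_4 values (kJ/mol): Cl 5159, Ca 6491, K 5877.
Putting it together, IE_4: Cl < K < Ca.

Ca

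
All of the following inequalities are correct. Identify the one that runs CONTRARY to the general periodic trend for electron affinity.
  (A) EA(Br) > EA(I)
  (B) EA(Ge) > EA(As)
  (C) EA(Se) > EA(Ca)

(B)

The general trend: electron affinity increases across a period and decreases down a group.
(A) Br (period 4, group 17) vs I (period 5, group 17): the stated order agrees with the simple trend.
(B) Ge (period 4, group 14) vs As (period 4, group 15): the stated order contradicts the simple trend.
(C) Se (period 4, group 16) vs Ca (period 4, group 2): the stated order agrees with the simple trend.
The exception is (B): adding an electron to As's half-filled 4p³ is unfavourable, so Ge (4p²) has the more exothermic EA.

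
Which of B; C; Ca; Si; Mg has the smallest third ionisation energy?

Si

Consider each +2 ion: B²⁺ still has 1 valence electron; C²⁺ still has 2 valence electrons; Ca²⁺ is the bare [Ar] core; Si²⁺ still has 2 valence electrons; Mg²⁺ is the bare [Ne] core.
Pulling an electron out of a noble-gas core costs far more than removing a remaining valence electron, so Ca and Mg sit at the high end of IE_3.
Valence configurations: B²⁺ [He]2s¹, C²⁺ [He]2s², Si²⁺ [Ne]3s².
The numbers (kJ/mol): B 3660, C 4620, Ca 4912, Si 3232, Mg 7733.
So the third ionization energies run Si < B < C < Ca < Mg.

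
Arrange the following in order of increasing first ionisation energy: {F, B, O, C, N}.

Removing the outermost electron gets harder across a period and easier down a group.
All lie in period 2; the across-period trend (first ionization energy increases left to right) applies, with the exception below.
Note the exception: N has a higher first ionization energy than O, contrary to the simple trend — pairing an electron in O's 2p⁴ costs repulsion energy, so O ionizes more easily than half-filled N (2p³).
For reference (kJ/mol): B 801, C 1086, N 1402, O 1314, F 1681.
So from lowest to highest: B < C < O < N < F.

B, C, O, N, F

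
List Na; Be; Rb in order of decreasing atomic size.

Rb > Na > Be

Be is in period 2, group 2; Na is in period 3, group 1; Rb is in period 5, group 1.
Atomic radius shrinks across a period as nuclear charge pulls the same shell inward, and grows down a group as new shells are added.
These span different periods and groups, so the two trends combine.
Na > Be: relative to Be, both the across-period and down-group shifts push Na's atomic radius up.
Rb > Na: they share group 1; the group trend gives Rb the larger value.
For reference (pm): Be 102, Na 155, Rb 210.
So from largest to smallest: Rb > Na > Be.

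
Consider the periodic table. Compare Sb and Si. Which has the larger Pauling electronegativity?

Sb

Si is in period 3, group 14; Sb is in period 5, group 15.
Atoms toward the upper right of the periodic table pull bonding electrons most strongly.
Here both period and group differ, so the two effects have to be weighed against each other.
Sb > Si: period and group pull opposite ways; the across-period shift dominates (2.05 vs 1.90).
Tabulated electronegativity (Pauling): Si 1.90, Sb 2.05.
So Sb has the larger Pauling electronegativity (Sb > Si).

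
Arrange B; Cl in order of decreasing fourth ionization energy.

After 3 electrons have been removed, what remains? B³⁺ is the bare [He] core; Cl³⁺ still has 4 valence electrons.
Pulling an electron out of a noble-gas core costs far more than removing a remaining valence electron, so B sits at the high end of IE_4.
Approximate IE_4 values (kJ/mol): B 25026, Cl 5159.
Overall IE_4 order: Cl < B.

B > Cl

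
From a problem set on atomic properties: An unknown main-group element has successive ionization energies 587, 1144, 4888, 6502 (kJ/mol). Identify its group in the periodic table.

Group 2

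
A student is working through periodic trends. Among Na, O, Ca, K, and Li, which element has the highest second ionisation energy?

Li

After 1 electron has been removed, what remains? Na⁺ is the bare [Ne] core; O⁺ still has 5 valence electrons; Ca⁺ still has 1 valence electron; K⁺ is the bare [Ar] core; Li⁺ is the bare [He] core.
Usually core removal costs more than valence removal, but here the competition is close: a tightly held n=2 valence electron can cost more to remove than an n=3 core electron, so the actual values have to decide it.
Valence configurations: O⁺ [He]2s²2p³, Ca⁺ [Ar]4s¹.
Approximate IE_2 values (kJ/mol): Na 4562, O 3388, Ca 1145, K 3052, Li 7298.
So the second ionization energies run Ca < K < O < Na < Li.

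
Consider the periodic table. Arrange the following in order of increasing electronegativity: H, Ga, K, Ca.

K < Ca < Ga < H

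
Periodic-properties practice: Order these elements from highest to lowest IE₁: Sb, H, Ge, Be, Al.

IE₁ increases left→right with effective nuclear charge and decreases top→bottom as the valence shell moves farther out.
These sit on a diagonal, where the across-period and down-group effects partly cancel.
Ge > Al: period and group pull opposite ways; the across-period shift dominates (762 vs 578 kJ/mol).
Sb > Ge: the two effects oppose for this pair; the across-period effect wins (831 vs 762 kJ/mol).
Be > Sb: period and group pull opposite ways; the down-group shift dominates (900 vs 831 kJ/mol).
H > Be: period and group pull opposite ways; the down-group shift dominates (1312 vs 900 kJ/mol).
Tabulated first ionization energy (kJ/mol): H 1312, Be 900, Al 578, Ge 762, Sb 831.
So from highest to lowest: H > Be > Sb > Ge > Al.

H > Be > Sb > Ge > Al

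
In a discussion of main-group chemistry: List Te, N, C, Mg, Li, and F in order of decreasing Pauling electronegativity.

F, N, C, Te, Mg, Li

Li is in period 2, group 1; C is in period 2, group 14; N is in period 2, group 15; F is in period 2, group 17; Mg is in period 3, group 2; Te is in period 5, group 16.
Smaller atoms with higher effective nuclear charge are more electronegative.
These span different periods and groups, so the two trends combine.
Mg > Li: period and group pull opposite ways; the across-period shift dominates (1.31 vs 0.98).
Te > Mg: period and group pull opposite ways; the across-period shift dominates (2.10 vs 1.31).
C > Te: period and group pull opposite ways; the down-group shift dominates (2.55 vs 2.10).
N > C: N lies to the right of C in period 2, so the across-period effect alone puts N higher.
F > N: F lies to the right of N in period 2, so the across-period effect alone puts F higher.
Tabulated electronegativity (Pauling): Li 0.98, C 2.55, N 3.04, F 3.98, Mg 1.31, Te 2.10.
So from highest to lowest: F > N > C > Te > Mg > Li.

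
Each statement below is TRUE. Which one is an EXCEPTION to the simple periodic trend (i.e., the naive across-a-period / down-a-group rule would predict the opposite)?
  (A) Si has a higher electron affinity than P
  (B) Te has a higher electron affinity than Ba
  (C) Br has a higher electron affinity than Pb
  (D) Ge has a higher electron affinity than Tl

(A)

The general trend: electron affinity increases across a period and decreases down a group.
(A) Si (period 3, group 14) vs P (period 3, group 15): the stated order contradicts the simple trend.
(B) Te (period 5, group 16) vs Ba (period 6, group 2): the stated order agrees with the simple trend.
(C) Br (period 4, group 17) vs Pb (period 6, group 14): the stated order agrees with the simple trend.
(D) Ge (period 4, group 14) vs Tl (period 6, group 13): the stated order agrees with the simple trend.
The exception is (A): adding an electron to P's half-filled 3p³ is unfavourable, so Si (3p²) has the more exothermic EA.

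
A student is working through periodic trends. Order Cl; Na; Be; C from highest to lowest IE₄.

Be > Na > C > Cl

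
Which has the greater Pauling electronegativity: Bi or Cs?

Cs is in period 6, group 1; Bi is in period 6, group 15.
Electronegativity increases across a period and decreases down a group, tracking effective nuclear charge and atomic size.
All lie in period 6, so electronegativity increases left to right.
So Bi has the greater Pauling electronegativity (Bi > Cs).

Bi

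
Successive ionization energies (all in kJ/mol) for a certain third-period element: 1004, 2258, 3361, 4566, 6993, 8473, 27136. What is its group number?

Group 16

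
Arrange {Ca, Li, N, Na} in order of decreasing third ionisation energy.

Li, Na, Ca, N

IE_3 is the cost of taking one more electron from the +2 cation: Ca²⁺ is the bare [Ar] core; Li²⁺ is already 1 electron into the core; N²⁺ still has 3 valence electrons; Na²⁺ is already 1 electron into the core.
Breaking into a closed-shell core is much more expensive than removing a leftover valence electron — Ca, Na and Li have the largest IE_3 here.
Approximate IE_3 values (kJ/mol): Ca 4912, Li 11815, N 4578, Na 6910.
Putting it together, IE_3: N < Ca < Na < Li.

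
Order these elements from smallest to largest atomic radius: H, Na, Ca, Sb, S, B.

H < B < S < Sb < Na < Ca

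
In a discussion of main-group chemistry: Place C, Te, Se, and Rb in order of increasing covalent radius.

C is in period 2, group 14; Se is in period 4, group 16; Rb is in period 5, group 1; Te is in period 5, group 16.
Across a period the added protons contract the valence shell; down a group each new principal shell makes the atom larger.
These span different periods and groups, so the two trends combine.
Se > C: period and group pull opposite ways; the down-group shift dominates (116 vs 75 pm).
Te > Se: Te sits below Se in group 16, so the down-group effect alone puts Te larger.
Rb > Te: both are in period 5; the period trend gives Rb the larger value.
Approximate values (pm): C 75, Se 116, Rb 210, Te 136.
So from smallest to largest: C < Se < Te < Rb.

C < Se < Te < Rb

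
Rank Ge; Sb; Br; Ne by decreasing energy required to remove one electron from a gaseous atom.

Ne > Br > Sb > Ge

Ne is in period 2, group 18; Ge is in period 4, group 14; Br is in period 4, group 17; Sb is in period 5, group 15.
First ionization energy rises across a period (greater Z_eff holds electrons more tightly) and falls down a group (valence electrons are farther from the nucleus).
Here both period and group differ, so the two effects have to be weighed against each other.
Sb > Ge: the two effects oppose for this pair; the across-period effect wins (831 vs 762 kJ/mol).
Br > Sb: relative to Sb, both the across-period and down-group shifts push Br's first ionization energy up.
Ne > Br: both effects reinforce here, so Ne is clearly the higher of the two.
Tabulated first ionization energy (kJ/mol): Ne 2081, Ge 762, Br 1140, Sb 831.
So from highest to lowest: Ne > Br > Sb > Ge.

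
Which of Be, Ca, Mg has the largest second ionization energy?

IE_2 is the cost of taking one more electron from the +1 cation: Be⁺ still has 1 valence electron; Ca⁺ still has 1 valence electron; Mg⁺ still has 1 valence electron.
All are still removing valence electrons, so compare the +1 ions as you would atoms: IE_2 generally rises across a period (higher Z_eff) and falls down a group (larger shell), subject to the usual subshell exceptions.
Valence configurations: Be⁺ [He]2s¹, Ca⁺ [Ar]4s¹, Mg⁺ [Ne]3s¹.
The numbers (kJ/mol): Be 1757, Ca 1145, Mg 1451.
Overall IE_2 order: Ca < Mg < Be.

Be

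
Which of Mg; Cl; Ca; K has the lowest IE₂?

Ca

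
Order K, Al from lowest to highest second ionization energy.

Al < K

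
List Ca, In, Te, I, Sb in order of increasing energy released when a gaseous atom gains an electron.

Ca < In < Sb < Te < I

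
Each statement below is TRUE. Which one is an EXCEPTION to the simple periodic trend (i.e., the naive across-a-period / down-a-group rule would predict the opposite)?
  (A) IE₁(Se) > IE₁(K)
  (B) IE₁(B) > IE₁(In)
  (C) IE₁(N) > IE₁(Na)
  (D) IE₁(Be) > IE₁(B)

(D)

The general trend: first ionization energy increases across a period and decreases down a group.
(A) Se (period 4, group 16) vs K (period 4, group 1): the stated order agrees with the simple trend.
(B) B (period 2, group 13) vs In (period 5, group 13): the stated order agrees with the simple trend.
(C) N (period 2, group 15) vs Na (period 3, group 1): the stated order agrees with the simple trend.
(D) Be (period 2, group 2) vs B (period 2, group 13): the stated order contradicts the simple trend.
The exception is (D): removing B's lone 2p electron is easier than breaking Be's filled 2s².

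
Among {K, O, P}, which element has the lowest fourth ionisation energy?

P

IE_4 is the cost of taking one more electron from the +3 cation: K³⁺ is already 2 electrons into the core; O³⁺ still has 3 valence electrons; P³⁺ still has 2 valence electrons.
Usually core removal costs more than valence removal, but here the competition is close: a tightly held n=2 valence electron can cost more to remove than an n=3 core electron, so the actual values have to decide it.
Valence configurations: O³⁺ [He]2s²2p¹, P³⁺ [Ne]3s².
Approximate IE_4 values (kJ/mol): K 5877, O 7469, P 4964.
So the fourth ionization energies run P < K < O.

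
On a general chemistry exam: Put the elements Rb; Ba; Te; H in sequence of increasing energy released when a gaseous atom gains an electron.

Ba < Rb < H < Te

EA tends to increase across a period and decrease down a group, though the pattern is less regular than for IE or radius.
Here both period and group differ, so the two effects have to be weighed against each other.
Rb > Ba: the two effects oppose for this pair; the down-group effect wins (47 vs 14 kJ/mol).
H > Rb: H sits above Rb in group 1, so the down-group effect alone puts H higher.
Te > H: period and group pull opposite ways; the across-period shift dominates (190 vs 73 kJ/mol).
Tabulated electron affinity (kJ/mol): H 73, Rb 47, Te 190, Ba 14.
So from lowest to highest: Ba < Rb < H < Te.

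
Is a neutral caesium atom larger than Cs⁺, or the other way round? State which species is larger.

Forming Cs⁺ removes 1 electron from Cs. Fewer electrons for the same nuclear charge means less shielding and a higher Z_eff on the remaining electrons, and for main-group metals the entire outer shell is lost.
A cation is smaller than its parent atom: Cs⁺ < Cs.

Cs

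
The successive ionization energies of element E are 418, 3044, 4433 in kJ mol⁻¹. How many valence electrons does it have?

Look for the largest jump between consecutive ionization energies: IE2/IE1 ≈ 7.3, far larger than any earlier ratio.
That jump marks the point where a core electron is being removed. So the atom has 1 valence electron.

1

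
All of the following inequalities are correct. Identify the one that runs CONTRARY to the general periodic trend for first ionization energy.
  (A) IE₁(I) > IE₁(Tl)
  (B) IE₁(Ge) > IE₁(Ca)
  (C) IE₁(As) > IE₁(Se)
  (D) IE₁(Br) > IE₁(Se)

The general trend: first ionization energy increases across a period and decreases down a group.
(A) I (period 5, group 17) vs Tl (period 6, group 13): the stated order agrees with the simple trend.
(B) Ge (period 4, group 14) vs Ca (period 4, group 2): the stated order agrees with the simple trend.
(C) As (period 4, group 15) vs Se (period 4, group 16): the stated order contradicts the simple trend.
(D) Br (period 4, group 17) vs Se (period 4, group 16): the stated order agrees with the simple trend.
The exception is (C): Se (4p⁴) ionizes more easily than half-filled As (4p³).

(C)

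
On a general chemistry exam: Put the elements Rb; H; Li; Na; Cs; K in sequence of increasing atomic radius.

H < Li < Na < K < Rb < Cs

H is in period 1, group 1; Li is in period 2, group 1; Na is in period 3, group 1; K is in period 4, group 1; Rb is in period 5, group 1; Cs is in period 6, group 1.
Atomic radius shrinks across a period as nuclear charge pulls the same shell inward, and grows down a group as new shells are added.
All are in group 1, so atomic radius increases down the group.
So from smallest to largest: H < Li < Na < K < Rb < Cs.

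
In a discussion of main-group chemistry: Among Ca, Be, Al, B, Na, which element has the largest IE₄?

The fourth ionization energy removes an electron from the +3 ion. For each element: Ca³⁺ is already 1 electron into the core; Be³⁺ is already 1 electron into the core; Al³⁺ is the bare [Ne] core; B³⁺ is the bare [He] core; Na³⁺ is already 2 electrons into the core.
All of these are removing an electron from a noble-gas core or deeper; the smaller core (lower principal quantum number) is held far more tightly, and within a period the higher nuclear charge binds the same core more tightly.
The numbers (kJ/mol): Ca 6491, Be 21007, Al 11577, B 25026, Na 9543.
Overall IE_4 order: Ca < Na < Al < Be < B.

B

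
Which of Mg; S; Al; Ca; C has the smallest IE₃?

Al

After 2 electrons have been removed, what remains? Mg²⁺ is the bare [Ne] core; S²⁺ still has 4 valence electrons; Al²⁺ still has 1 valence electron; Ca²⁺ is the bare [Ar] core; C²⁺ still has 2 valence electrons.
Core electrons are held far more tightly than valence electrons, so Ca and Mg top the IE_3 order.
Valence configurations: S²⁺ [Ne]3s²3p², Al²⁺ [Ne]3s¹, C²⁺ [He]2s².
Tabulated IE_3 (kJ/mol): Mg 7733, S 3357, Al 2745, Ca 4912, C 4620.
So the third ionization energies run Al < S < C < Ca < Mg.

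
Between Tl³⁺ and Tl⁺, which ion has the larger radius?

Tl⁺

Both ions have Z = 81 protons, but Tl³⁺ has lost more electrons, so its remaining electrons feel a larger effective nuclear charge per electron and are pulled in more tightly.
Higher positive charge → smaller ion, so Tl⁺ > Tl³⁺.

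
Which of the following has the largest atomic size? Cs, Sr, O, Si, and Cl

Cs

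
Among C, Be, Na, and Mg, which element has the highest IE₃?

Be

After 2 electrons have been removed, what remains? C²⁺ still has 2 valence electrons; Be²⁺ is the bare [He] core; Na²⁺ is already 1 electron into the core; Mg²⁺ is the bare [Ne] core.
Core electrons are held far more tightly than valence electrons, so Na, Mg and Be top the IE_3 order.
The numbers (kJ/mol): C 4620, Be 14849, Na 6910, Mg 7733.
So the third ionization energies run C < Na < Mg < Be.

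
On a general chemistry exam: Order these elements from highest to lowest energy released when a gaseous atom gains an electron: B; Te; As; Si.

Te > Si > As > B

B is in period 2, group 13; Si is in period 3, group 14; As is in period 4, group 15; Te is in period 5, group 16.
Electron affinity generally becomes more exothermic across a period toward the halogens and less exothermic down a group.
A diagonal step moves right (one effect) and down (the opposite effect) at once.
As > B: period and group pull opposite ways; the across-period shift dominates (78 vs 27 kJ/mol).
Si > As: the two effects oppose for this pair; the down-group effect wins (134 vs 78 kJ/mol).
Te > Si: period and group pull opposite ways; the across-period shift dominates (190 vs 134 kJ/mol).
For reference (kJ/mol): B 27, Si 134, As 78, Te 190.
So from highest to lowest: Te > Si > As > B.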